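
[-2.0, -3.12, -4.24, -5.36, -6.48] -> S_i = -2.00 + -1.12*i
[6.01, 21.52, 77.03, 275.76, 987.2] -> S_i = 6.01*3.58^i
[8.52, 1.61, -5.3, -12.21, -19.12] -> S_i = 8.52 + -6.91*i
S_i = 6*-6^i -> [6, -36, 216, -1296, 7776]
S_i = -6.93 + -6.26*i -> [-6.93, -13.19, -19.45, -25.71, -31.97]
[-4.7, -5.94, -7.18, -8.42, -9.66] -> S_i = -4.70 + -1.24*i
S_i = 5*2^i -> [5, 10, 20, 40, 80]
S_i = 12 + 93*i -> [12, 105, 198, 291, 384]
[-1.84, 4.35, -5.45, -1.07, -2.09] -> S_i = Random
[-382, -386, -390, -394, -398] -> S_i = -382 + -4*i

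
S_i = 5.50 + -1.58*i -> [5.5, 3.92, 2.34, 0.76, -0.82]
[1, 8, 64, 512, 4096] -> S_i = 1*8^i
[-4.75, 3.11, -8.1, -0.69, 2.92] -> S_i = Random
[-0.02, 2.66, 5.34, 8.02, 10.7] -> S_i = -0.02 + 2.68*i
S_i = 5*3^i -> [5, 15, 45, 135, 405]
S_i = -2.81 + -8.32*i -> [-2.81, -11.13, -19.45, -27.77, -36.09]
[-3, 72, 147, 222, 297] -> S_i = -3 + 75*i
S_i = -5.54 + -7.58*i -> [-5.54, -13.12, -20.7, -28.28, -35.86]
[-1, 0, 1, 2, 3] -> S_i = -1 + 1*i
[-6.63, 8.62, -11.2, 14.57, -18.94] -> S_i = -6.63*(-1.30)^i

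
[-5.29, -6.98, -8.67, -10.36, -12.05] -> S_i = -5.29 + -1.69*i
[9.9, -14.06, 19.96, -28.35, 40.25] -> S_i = 9.90*(-1.42)^i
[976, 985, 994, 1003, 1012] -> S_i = 976 + 9*i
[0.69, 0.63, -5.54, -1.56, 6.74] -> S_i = Random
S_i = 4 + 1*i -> [4, 5, 6, 7, 8]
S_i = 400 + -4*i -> [400, 396, 392, 388, 384]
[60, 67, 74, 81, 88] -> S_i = 60 + 7*i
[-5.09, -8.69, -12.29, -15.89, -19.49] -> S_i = -5.09 + -3.60*i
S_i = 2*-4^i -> [2, -8, 32, -128, 512]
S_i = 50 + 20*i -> [50, 70, 90, 110, 130]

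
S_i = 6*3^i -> [6, 18, 54, 162, 486]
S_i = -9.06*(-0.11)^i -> [-9.06, 1.0, -0.11, 0.01, -0.0]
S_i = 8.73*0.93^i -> [8.73, 8.12, 7.55, 7.02, 6.53]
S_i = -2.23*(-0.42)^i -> [-2.23, 0.94, -0.39, 0.17, -0.07]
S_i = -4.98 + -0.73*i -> [-4.98, -5.71, -6.44, -7.17, -7.9]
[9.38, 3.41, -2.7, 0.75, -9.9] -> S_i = Random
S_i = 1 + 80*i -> [1, 81, 161, 241, 321]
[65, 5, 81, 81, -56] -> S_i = Random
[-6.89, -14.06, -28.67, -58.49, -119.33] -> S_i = -6.89*2.04^i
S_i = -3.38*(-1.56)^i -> [-3.38, 5.27, -8.23, 12.83, -20.02]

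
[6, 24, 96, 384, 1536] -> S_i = 6*4^i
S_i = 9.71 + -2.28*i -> [9.71, 7.43, 5.15, 2.87, 0.59]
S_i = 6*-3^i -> [6, -18, 54, -162, 486]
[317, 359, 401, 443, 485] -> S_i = 317 + 42*i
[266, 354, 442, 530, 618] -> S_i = 266 + 88*i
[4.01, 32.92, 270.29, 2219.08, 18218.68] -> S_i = 4.01*8.21^i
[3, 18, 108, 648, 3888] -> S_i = 3*6^i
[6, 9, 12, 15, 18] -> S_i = 6 + 3*i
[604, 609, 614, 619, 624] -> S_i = 604 + 5*i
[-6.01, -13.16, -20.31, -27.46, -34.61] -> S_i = -6.01 + -7.15*i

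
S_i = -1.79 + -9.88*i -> [-1.79, -11.67, -21.55, -31.43, -41.31]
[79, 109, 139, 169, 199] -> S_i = 79 + 30*i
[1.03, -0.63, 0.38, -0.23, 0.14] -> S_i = 1.03*(-0.61)^i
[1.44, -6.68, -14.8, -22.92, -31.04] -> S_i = 1.44 + -8.12*i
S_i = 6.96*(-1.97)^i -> [6.96, -13.71, 27.01, -53.21, 104.83]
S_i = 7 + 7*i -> [7, 14, 21, 28, 35]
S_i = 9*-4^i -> [9, -36, 144, -576, 2304]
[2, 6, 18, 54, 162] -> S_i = 2*3^i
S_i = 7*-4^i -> [7, -28, 112, -448, 1792]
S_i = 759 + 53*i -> [759, 812, 865, 918, 971]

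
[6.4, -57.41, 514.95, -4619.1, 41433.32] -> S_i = 6.40*(-8.97)^i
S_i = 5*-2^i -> [5, -10, 20, -40, 80]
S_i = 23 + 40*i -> [23, 63, 103, 143, 183]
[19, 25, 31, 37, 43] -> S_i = 19 + 6*i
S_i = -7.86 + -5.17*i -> [-7.86, -13.03, -18.2, -23.37, -28.54]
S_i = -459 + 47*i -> [-459, -412, -365, -318, -271]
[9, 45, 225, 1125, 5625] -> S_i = 9*5^i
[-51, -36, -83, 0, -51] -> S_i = Random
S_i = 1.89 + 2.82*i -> [1.89, 4.71, 7.53, 10.35, 13.17]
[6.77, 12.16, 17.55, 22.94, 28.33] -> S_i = 6.77 + 5.39*i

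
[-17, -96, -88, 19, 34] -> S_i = Random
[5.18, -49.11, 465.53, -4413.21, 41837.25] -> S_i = 5.18*(-9.48)^i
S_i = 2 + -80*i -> [2, -78, -158, -238, -318]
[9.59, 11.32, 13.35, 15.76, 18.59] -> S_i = 9.59*1.18^i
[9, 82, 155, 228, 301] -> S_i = 9 + 73*i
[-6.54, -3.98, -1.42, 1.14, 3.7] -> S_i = -6.54 + 2.56*i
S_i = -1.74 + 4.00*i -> [-1.74, 2.26, 6.26, 10.26, 14.26]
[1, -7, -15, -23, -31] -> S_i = 1 + -8*i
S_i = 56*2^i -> [56, 112, 224, 448, 896]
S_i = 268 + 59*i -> [268, 327, 386, 445, 504]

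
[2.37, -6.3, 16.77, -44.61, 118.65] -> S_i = 2.37*(-2.66)^i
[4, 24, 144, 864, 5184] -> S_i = 4*6^i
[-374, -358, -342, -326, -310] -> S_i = -374 + 16*i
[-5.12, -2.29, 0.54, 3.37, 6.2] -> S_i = -5.12 + 2.83*i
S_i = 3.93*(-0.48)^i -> [3.93, -1.89, 0.91, -0.43, 0.21]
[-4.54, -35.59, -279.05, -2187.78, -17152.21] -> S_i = -4.54*7.84^i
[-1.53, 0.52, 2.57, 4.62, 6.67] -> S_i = -1.53 + 2.05*i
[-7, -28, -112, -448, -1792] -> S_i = -7*4^i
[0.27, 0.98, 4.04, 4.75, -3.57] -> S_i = Random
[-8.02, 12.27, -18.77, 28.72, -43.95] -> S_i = -8.02*(-1.53)^i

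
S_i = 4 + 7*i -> [4, 11, 18, 25, 32]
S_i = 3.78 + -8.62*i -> [3.78, -4.84, -13.46, -22.08, -30.7]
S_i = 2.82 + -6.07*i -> [2.82, -3.25, -9.32, -15.39, -21.46]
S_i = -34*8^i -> [-34, -272, -2176, -17408, -139264]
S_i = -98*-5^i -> [-98, 490, -2450, 12250, -61250]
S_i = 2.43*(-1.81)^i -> [2.43, -4.4, 7.96, -14.41, 26.08]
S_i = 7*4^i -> [7, 28, 112, 448, 1792]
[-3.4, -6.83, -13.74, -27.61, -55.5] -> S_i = -3.40*2.01^i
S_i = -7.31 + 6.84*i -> [-7.31, -0.47, 6.37, 13.21, 20.05]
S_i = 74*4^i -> [74, 296, 1184, 4736, 18944]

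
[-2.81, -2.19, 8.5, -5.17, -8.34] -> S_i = Random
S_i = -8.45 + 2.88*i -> [-8.45, -5.57, -2.69, 0.19, 3.07]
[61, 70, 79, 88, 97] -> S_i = 61 + 9*i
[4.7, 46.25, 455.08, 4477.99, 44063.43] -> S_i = 4.70*9.84^i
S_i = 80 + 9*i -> [80, 89, 98, 107, 116]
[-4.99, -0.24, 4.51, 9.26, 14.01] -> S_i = -4.99 + 4.75*i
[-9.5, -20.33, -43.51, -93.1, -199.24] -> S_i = -9.50*2.14^i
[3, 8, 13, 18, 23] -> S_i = 3 + 5*i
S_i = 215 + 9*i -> [215, 224, 233, 242, 251]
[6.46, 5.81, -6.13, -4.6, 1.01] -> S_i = Random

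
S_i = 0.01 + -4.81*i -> [0.01, -4.8, -9.61, -14.42, -19.23]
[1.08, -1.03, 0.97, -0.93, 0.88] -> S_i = 1.08*(-0.95)^i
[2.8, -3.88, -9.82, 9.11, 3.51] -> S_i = Random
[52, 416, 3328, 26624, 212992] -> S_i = 52*8^i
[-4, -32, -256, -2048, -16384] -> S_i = -4*8^i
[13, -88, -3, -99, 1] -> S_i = Random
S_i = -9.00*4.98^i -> [-9.0, -44.82, -223.2, -1111.55, -5535.54]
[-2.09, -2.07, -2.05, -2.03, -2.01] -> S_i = -2.09 + 0.02*i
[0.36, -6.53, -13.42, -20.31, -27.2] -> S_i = 0.36 + -6.89*i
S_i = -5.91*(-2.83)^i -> [-5.91, 16.73, -47.33, 133.95, -379.08]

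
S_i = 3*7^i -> [3, 21, 147, 1029, 7203]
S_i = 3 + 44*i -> [3, 47, 91, 135, 179]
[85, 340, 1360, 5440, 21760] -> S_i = 85*4^i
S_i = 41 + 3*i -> [41, 44, 47, 50, 53]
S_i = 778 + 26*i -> [778, 804, 830, 856, 882]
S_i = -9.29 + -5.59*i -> [-9.29, -14.88, -20.47, -26.06, -31.65]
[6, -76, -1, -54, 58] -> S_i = Random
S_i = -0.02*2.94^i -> [-0.02, -0.06, -0.17, -0.51, -1.49]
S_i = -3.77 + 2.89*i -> [-3.77, -0.88, 2.01, 4.9, 7.79]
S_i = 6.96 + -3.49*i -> [6.96, 3.47, -0.02, -3.51, -7.0]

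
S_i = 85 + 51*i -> [85, 136, 187, 238, 289]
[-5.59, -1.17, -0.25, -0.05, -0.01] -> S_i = -5.59*0.21^i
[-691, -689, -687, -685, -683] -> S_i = -691 + 2*i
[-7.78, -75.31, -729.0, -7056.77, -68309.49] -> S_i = -7.78*9.68^i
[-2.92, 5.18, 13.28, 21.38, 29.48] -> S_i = -2.92 + 8.10*i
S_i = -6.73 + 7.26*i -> [-6.73, 0.53, 7.79, 15.05, 22.31]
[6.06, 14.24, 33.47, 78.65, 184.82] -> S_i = 6.06*2.35^i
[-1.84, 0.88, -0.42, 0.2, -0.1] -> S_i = -1.84*(-0.48)^i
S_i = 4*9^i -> [4, 36, 324, 2916, 26244]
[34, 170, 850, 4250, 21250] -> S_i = 34*5^i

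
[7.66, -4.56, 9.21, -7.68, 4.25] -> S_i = Random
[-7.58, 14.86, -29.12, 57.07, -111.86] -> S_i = -7.58*(-1.96)^i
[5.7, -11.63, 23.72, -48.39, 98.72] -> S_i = 5.70*(-2.04)^i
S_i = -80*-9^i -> [-80, 720, -6480, 58320, -524880]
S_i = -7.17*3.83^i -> [-7.17, -27.46, -105.18, -402.82, -1542.82]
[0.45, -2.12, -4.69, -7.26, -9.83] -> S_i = 0.45 + -2.57*i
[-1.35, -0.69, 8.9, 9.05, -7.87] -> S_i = Random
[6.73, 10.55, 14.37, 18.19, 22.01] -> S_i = 6.73 + 3.82*i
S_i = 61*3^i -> [61, 183, 549, 1647, 4941]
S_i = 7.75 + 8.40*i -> [7.75, 16.15, 24.55, 32.95, 41.35]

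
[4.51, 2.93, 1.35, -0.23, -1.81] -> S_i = 4.51 + -1.58*i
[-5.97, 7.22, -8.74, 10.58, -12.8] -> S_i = -5.97*(-1.21)^i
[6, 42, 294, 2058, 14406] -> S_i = 6*7^i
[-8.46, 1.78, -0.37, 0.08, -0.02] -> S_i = -8.46*(-0.21)^i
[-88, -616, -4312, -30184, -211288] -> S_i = -88*7^i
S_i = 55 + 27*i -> [55, 82, 109, 136, 163]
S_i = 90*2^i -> [90, 180, 360, 720, 1440]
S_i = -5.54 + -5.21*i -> [-5.54, -10.75, -15.96, -21.17, -26.38]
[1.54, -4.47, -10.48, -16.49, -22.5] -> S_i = 1.54 + -6.01*i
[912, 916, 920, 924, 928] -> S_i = 912 + 4*i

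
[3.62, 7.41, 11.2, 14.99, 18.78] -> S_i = 3.62 + 3.79*i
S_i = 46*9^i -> [46, 414, 3726, 33534, 301806]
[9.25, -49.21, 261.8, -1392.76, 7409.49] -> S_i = 9.25*(-5.32)^i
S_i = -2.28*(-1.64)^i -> [-2.28, 3.74, -6.13, 10.06, -16.49]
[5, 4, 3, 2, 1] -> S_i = 5 + -1*i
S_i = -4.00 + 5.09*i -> [-4.0, 1.09, 6.18, 11.27, 16.36]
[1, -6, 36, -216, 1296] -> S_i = 1*-6^i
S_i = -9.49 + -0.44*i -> [-9.49, -9.93, -10.37, -10.81, -11.25]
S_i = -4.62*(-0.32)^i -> [-4.62, 1.48, -0.47, 0.15, -0.05]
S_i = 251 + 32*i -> [251, 283, 315, 347, 379]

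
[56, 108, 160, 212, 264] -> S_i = 56 + 52*i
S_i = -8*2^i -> [-8, -16, -32, -64, -128]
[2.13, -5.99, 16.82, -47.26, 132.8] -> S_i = 2.13*(-2.81)^i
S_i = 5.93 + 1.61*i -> [5.93, 7.54, 9.15, 10.76, 12.37]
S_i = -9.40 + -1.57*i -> [-9.4, -10.97, -12.54, -14.11, -15.68]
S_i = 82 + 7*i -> [82, 89, 96, 103, 110]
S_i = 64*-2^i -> [64, -128, 256, -512, 1024]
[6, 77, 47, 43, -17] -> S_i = Random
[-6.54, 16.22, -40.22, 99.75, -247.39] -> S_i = -6.54*(-2.48)^i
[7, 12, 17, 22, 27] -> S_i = 7 + 5*i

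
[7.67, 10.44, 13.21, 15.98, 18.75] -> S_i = 7.67 + 2.77*i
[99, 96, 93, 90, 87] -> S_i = 99 + -3*i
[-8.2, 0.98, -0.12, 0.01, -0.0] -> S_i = -8.20*(-0.12)^i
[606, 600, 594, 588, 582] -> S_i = 606 + -6*i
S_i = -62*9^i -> [-62, -558, -5022, -45198, -406782]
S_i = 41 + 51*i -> [41, 92, 143, 194, 245]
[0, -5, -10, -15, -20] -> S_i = 0 + -5*i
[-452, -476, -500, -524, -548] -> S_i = -452 + -24*i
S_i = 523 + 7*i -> [523, 530, 537, 544, 551]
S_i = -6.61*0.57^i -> [-6.61, -3.77, -2.15, -1.22, -0.7]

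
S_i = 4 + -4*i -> [4, 0, -4, -8, -12]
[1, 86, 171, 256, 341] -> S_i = 1 + 85*i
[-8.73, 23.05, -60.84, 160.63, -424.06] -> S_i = -8.73*(-2.64)^i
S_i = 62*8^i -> [62, 496, 3968, 31744, 253952]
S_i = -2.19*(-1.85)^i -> [-2.19, 4.05, -7.5, 13.87, -25.65]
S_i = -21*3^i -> [-21, -63, -189, -567, -1701]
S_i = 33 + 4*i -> [33, 37, 41, 45, 49]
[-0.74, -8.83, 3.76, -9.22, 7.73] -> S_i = Random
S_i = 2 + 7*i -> [2, 9, 16, 23, 30]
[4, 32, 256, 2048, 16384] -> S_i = 4*8^i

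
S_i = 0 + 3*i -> [0, 3, 6, 9, 12]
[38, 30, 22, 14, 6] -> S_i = 38 + -8*i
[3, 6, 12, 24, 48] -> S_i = 3*2^i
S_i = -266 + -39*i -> [-266, -305, -344, -383, -422]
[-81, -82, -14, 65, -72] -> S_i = Random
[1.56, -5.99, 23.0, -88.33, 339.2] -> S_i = 1.56*(-3.84)^i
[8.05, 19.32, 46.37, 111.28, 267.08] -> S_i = 8.05*2.40^i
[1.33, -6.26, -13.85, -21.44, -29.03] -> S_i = 1.33 + -7.59*i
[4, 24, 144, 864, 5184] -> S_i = 4*6^i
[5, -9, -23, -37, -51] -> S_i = 5 + -14*i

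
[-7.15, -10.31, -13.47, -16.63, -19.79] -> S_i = -7.15 + -3.16*i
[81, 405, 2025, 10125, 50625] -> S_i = 81*5^i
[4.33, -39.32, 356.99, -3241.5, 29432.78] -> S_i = 4.33*(-9.08)^i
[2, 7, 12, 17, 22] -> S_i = 2 + 5*i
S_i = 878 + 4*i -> [878, 882, 886, 890, 894]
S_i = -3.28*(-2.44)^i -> [-3.28, 8.0, -19.53, 47.65, -116.26]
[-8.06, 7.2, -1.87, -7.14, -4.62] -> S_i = Random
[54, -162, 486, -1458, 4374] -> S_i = 54*-3^i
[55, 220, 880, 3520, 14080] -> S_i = 55*4^i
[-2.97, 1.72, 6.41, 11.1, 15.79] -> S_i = -2.97 + 4.69*i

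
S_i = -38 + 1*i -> [-38, -37, -36, -35, -34]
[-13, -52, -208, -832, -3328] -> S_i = -13*4^i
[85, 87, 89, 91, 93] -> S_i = 85 + 2*i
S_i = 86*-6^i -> [86, -516, 3096, -18576, 111456]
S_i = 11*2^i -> [11, 22, 44, 88, 176]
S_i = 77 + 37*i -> [77, 114, 151, 188, 225]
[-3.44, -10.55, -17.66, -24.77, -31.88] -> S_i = -3.44 + -7.11*i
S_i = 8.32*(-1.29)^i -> [8.32, -10.73, 13.85, -17.86, 23.04]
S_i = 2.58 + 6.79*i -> [2.58, 9.37, 16.16, 22.95, 29.74]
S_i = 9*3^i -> [9, 27, 81, 243, 729]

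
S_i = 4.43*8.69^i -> [4.43, 38.5, 334.54, 2907.12, 25262.88]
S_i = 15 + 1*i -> [15, 16, 17, 18, 19]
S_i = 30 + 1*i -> [30, 31, 32, 33, 34]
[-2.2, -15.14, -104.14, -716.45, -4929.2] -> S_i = -2.20*6.88^i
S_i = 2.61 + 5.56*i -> [2.61, 8.17, 13.73, 19.29, 24.85]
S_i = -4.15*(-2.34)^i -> [-4.15, 9.71, -22.72, 53.17, -124.43]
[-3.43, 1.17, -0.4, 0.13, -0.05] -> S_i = -3.43*(-0.34)^i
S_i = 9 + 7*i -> [9, 16, 23, 30, 37]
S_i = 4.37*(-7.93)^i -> [4.37, -34.65, 274.81, -2179.22, 17281.21]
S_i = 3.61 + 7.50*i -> [3.61, 11.11, 18.61, 26.11, 33.61]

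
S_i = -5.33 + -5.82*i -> [-5.33, -11.15, -16.97, -22.79, -28.61]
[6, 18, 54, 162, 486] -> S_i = 6*3^i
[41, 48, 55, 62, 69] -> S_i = 41 + 7*i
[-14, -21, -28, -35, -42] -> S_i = -14 + -7*i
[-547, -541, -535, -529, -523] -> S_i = -547 + 6*i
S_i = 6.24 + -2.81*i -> [6.24, 3.43, 0.62, -2.19, -5.0]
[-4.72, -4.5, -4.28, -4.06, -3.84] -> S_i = -4.72 + 0.22*i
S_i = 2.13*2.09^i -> [2.13, 4.45, 9.3, 19.45, 40.64]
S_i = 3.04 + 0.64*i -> [3.04, 3.68, 4.32, 4.96, 5.6]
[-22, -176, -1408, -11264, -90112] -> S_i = -22*8^i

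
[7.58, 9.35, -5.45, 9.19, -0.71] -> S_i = Random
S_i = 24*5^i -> [24, 120, 600, 3000, 15000]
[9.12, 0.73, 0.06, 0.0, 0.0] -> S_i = 9.12*0.08^i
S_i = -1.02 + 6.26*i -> [-1.02, 5.24, 11.5, 17.76, 24.02]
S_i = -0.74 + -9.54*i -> [-0.74, -10.28, -19.82, -29.36, -38.9]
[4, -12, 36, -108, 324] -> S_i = 4*-3^i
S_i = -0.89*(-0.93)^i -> [-0.89, 0.83, -0.77, 0.72, -0.67]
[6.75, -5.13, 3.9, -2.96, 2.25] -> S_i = 6.75*(-0.76)^i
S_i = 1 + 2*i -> [1, 3, 5, 7, 9]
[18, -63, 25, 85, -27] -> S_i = Random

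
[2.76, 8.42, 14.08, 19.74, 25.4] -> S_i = 2.76 + 5.66*i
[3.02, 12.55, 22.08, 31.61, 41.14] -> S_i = 3.02 + 9.53*i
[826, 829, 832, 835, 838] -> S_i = 826 + 3*i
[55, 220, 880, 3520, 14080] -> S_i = 55*4^i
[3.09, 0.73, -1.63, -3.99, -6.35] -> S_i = 3.09 + -2.36*i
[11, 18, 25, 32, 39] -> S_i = 11 + 7*i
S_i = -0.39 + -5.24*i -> [-0.39, -5.63, -10.87, -16.11, -21.35]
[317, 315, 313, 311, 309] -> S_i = 317 + -2*i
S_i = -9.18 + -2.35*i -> [-9.18, -11.53, -13.88, -16.23, -18.58]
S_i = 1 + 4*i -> [1, 5, 9, 13, 17]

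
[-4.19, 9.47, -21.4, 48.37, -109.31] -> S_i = -4.19*(-2.26)^i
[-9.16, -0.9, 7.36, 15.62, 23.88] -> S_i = -9.16 + 8.26*i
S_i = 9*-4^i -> [9, -36, 144, -576, 2304]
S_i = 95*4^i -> [95, 380, 1520, 6080, 24320]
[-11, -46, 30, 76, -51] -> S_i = Random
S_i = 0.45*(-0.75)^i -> [0.45, -0.34, 0.25, -0.19, 0.14]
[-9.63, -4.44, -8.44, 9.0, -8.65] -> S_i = Random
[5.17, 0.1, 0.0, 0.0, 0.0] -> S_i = 5.17*0.02^i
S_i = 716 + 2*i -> [716, 718, 720, 722, 724]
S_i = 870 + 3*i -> [870, 873, 876, 879, 882]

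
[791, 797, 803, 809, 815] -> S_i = 791 + 6*i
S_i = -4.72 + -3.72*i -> [-4.72, -8.44, -12.16, -15.88, -19.6]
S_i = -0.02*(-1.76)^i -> [-0.02, 0.04, -0.06, 0.11, -0.19]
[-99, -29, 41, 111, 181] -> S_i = -99 + 70*i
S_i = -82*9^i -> [-82, -738, -6642, -59778, -538002]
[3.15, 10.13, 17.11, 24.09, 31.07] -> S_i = 3.15 + 6.98*i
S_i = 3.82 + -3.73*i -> [3.82, 0.09, -3.64, -7.37, -11.1]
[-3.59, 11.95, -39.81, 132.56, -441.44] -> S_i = -3.59*(-3.33)^i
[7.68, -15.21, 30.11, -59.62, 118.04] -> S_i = 7.68*(-1.98)^i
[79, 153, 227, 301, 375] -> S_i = 79 + 74*i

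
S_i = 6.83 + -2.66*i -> [6.83, 4.17, 1.51, -1.15, -3.81]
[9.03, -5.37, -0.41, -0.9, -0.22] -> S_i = Random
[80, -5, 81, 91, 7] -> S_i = Random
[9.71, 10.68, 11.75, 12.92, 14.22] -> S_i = 9.71*1.10^i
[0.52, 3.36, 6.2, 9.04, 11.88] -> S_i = 0.52 + 2.84*i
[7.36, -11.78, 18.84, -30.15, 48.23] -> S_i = 7.36*(-1.60)^i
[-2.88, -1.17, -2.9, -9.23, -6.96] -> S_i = Random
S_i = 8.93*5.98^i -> [8.93, 53.4, 319.34, 1909.66, 11419.74]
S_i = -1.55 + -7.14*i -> [-1.55, -8.69, -15.83, -22.97, -30.11]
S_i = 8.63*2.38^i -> [8.63, 20.54, 48.88, 116.34, 276.9]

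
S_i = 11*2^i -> [11, 22, 44, 88, 176]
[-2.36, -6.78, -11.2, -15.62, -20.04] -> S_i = -2.36 + -4.42*i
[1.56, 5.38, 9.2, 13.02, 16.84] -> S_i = 1.56 + 3.82*i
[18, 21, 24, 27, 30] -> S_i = 18 + 3*i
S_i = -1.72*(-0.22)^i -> [-1.72, 0.38, -0.08, 0.02, -0.0]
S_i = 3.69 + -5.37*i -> [3.69, -1.68, -7.05, -12.42, -17.79]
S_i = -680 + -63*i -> [-680, -743, -806, -869, -932]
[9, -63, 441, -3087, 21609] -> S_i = 9*-7^i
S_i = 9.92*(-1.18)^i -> [9.92, -11.71, 13.81, -16.3, 19.23]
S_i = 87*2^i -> [87, 174, 348, 696, 1392]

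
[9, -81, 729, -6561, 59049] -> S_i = 9*-9^i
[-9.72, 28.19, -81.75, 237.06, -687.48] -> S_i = -9.72*(-2.90)^i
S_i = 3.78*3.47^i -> [3.78, 13.12, 45.51, 157.94, 548.04]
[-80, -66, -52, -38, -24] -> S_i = -80 + 14*i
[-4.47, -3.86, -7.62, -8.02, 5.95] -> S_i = Random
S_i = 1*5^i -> [1, 5, 25, 125, 625]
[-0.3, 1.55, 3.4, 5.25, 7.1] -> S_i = -0.30 + 1.85*i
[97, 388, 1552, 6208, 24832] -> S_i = 97*4^i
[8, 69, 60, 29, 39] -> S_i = Random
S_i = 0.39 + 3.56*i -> [0.39, 3.95, 7.51, 11.07, 14.63]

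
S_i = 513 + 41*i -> [513, 554, 595, 636, 677]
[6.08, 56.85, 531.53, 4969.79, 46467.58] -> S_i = 6.08*9.35^i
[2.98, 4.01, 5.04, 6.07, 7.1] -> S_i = 2.98 + 1.03*i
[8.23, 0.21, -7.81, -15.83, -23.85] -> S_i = 8.23 + -8.02*i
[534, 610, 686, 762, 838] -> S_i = 534 + 76*i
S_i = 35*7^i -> [35, 245, 1715, 12005, 84035]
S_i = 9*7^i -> [9, 63, 441, 3087, 21609]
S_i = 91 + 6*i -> [91, 97, 103, 109, 115]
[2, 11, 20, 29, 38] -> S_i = 2 + 9*i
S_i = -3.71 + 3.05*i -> [-3.71, -0.66, 2.39, 5.44, 8.49]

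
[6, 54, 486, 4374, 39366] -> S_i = 6*9^i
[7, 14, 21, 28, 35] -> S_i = 7 + 7*i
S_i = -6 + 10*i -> [-6, 4, 14, 24, 34]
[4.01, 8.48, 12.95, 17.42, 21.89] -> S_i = 4.01 + 4.47*i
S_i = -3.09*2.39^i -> [-3.09, -7.39, -17.65, -42.18, -100.82]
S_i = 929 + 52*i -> [929, 981, 1033, 1085, 1137]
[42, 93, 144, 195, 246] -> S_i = 42 + 51*i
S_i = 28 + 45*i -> [28, 73, 118, 163, 208]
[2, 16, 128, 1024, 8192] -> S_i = 2*8^i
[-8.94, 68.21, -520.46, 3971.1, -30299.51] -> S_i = -8.94*(-7.63)^i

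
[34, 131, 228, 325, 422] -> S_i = 34 + 97*i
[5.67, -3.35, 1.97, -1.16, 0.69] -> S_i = 5.67*(-0.59)^i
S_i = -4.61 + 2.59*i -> [-4.61, -2.02, 0.57, 3.16, 5.75]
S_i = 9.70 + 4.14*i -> [9.7, 13.84, 17.98, 22.12, 26.26]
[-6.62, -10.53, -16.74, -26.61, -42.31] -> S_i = -6.62*1.59^i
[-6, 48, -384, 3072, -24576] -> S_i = -6*-8^i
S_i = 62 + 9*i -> [62, 71, 80, 89, 98]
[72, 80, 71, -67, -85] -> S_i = Random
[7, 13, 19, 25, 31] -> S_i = 7 + 6*i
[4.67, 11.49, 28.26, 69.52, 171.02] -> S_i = 4.67*2.46^i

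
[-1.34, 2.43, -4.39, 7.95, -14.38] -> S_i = -1.34*(-1.81)^i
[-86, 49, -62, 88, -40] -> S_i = Random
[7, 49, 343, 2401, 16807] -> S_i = 7*7^i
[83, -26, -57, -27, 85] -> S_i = Random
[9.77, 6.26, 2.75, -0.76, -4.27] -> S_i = 9.77 + -3.51*i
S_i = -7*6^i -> [-7, -42, -252, -1512, -9072]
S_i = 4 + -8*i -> [4, -4, -12, -20, -28]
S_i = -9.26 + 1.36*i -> [-9.26, -7.9, -6.54, -5.18, -3.82]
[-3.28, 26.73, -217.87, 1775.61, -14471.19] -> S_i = -3.28*(-8.15)^i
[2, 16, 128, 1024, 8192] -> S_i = 2*8^i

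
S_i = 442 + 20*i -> [442, 462, 482, 502, 522]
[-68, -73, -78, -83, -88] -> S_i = -68 + -5*i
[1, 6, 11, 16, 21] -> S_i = 1 + 5*i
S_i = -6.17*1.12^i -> [-6.17, -6.91, -7.74, -8.67, -9.71]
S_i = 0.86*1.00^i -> [0.86, 0.86, 0.86, 0.86, 0.86]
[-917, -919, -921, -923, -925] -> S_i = -917 + -2*i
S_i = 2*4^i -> [2, 8, 32, 128, 512]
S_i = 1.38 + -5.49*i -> [1.38, -4.11, -9.6, -15.09, -20.58]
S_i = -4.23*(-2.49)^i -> [-4.23, 10.53, -26.23, 65.3, -162.61]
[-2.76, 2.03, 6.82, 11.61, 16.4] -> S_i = -2.76 + 4.79*i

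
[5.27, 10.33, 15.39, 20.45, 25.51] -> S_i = 5.27 + 5.06*i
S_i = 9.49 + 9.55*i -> [9.49, 19.04, 28.59, 38.14, 47.69]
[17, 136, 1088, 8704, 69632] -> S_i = 17*8^i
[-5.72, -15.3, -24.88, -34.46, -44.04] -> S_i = -5.72 + -9.58*i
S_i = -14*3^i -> [-14, -42, -126, -378, -1134]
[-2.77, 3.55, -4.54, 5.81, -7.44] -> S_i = -2.77*(-1.28)^i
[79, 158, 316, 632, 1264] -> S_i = 79*2^i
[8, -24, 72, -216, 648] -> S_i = 8*-3^i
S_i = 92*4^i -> [92, 368, 1472, 5888, 23552]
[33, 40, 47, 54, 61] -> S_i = 33 + 7*i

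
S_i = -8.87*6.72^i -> [-8.87, -59.61, -400.56, -2691.73, -18088.42]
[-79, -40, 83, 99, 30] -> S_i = Random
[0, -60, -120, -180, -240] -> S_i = 0 + -60*i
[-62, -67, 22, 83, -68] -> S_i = Random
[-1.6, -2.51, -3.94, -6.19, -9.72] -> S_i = -1.60*1.57^i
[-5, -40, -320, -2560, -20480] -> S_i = -5*8^i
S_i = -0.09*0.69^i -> [-0.09, -0.06, -0.04, -0.03, -0.02]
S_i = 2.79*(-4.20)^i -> [2.79, -11.72, 49.22, -206.71, 868.16]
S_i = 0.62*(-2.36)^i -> [0.62, -1.46, 3.45, -8.15, 19.23]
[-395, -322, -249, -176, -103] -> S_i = -395 + 73*i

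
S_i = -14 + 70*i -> [-14, 56, 126, 196, 266]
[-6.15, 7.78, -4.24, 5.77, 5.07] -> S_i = Random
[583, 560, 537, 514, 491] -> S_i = 583 + -23*i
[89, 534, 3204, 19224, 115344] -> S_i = 89*6^i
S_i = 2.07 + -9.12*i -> [2.07, -7.05, -16.17, -25.29, -34.41]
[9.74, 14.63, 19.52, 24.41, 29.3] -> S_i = 9.74 + 4.89*i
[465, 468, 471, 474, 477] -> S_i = 465 + 3*i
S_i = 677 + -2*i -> [677, 675, 673, 671, 669]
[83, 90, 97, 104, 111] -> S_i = 83 + 7*i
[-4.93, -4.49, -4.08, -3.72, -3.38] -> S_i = -4.93*0.91^i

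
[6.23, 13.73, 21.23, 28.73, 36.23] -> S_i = 6.23 + 7.50*i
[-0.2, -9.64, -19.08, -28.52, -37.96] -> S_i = -0.20 + -9.44*i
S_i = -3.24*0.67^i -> [-3.24, -2.17, -1.45, -0.97, -0.65]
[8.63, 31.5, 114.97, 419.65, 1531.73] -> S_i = 8.63*3.65^i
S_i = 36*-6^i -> [36, -216, 1296, -7776, 46656]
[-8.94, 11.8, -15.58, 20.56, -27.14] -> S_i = -8.94*(-1.32)^i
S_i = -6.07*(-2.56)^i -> [-6.07, 15.54, -39.78, 101.84, -260.7]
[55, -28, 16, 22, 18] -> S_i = Random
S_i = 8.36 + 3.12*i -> [8.36, 11.48, 14.6, 17.72, 20.84]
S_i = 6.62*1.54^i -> [6.62, 10.19, 15.7, 24.18, 37.23]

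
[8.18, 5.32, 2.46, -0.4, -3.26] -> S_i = 8.18 + -2.86*i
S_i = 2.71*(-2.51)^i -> [2.71, -6.8, 17.07, -42.85, 107.56]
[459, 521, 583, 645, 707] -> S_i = 459 + 62*i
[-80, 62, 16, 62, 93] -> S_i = Random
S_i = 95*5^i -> [95, 475, 2375, 11875, 59375]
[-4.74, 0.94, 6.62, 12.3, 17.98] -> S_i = -4.74 + 5.68*i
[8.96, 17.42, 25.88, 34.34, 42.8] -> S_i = 8.96 + 8.46*i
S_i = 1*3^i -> [1, 3, 9, 27, 81]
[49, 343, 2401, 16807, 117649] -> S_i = 49*7^i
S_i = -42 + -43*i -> [-42, -85, -128, -171, -214]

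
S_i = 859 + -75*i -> [859, 784, 709, 634, 559]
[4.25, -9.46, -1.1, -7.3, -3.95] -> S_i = Random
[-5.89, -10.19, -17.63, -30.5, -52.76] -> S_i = -5.89*1.73^i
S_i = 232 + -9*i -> [232, 223, 214, 205, 196]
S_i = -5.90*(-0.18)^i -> [-5.9, 1.06, -0.19, 0.03, -0.01]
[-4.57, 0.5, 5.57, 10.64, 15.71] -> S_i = -4.57 + 5.07*i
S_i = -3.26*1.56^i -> [-3.26, -5.09, -7.93, -12.38, -19.31]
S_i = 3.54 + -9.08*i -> [3.54, -5.54, -14.62, -23.7, -32.78]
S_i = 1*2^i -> [1, 2, 4, 8, 16]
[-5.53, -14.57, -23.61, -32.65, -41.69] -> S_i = -5.53 + -9.04*i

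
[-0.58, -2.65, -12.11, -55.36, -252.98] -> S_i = -0.58*4.57^i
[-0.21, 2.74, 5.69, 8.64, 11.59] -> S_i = -0.21 + 2.95*i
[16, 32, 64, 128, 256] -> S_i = 16*2^i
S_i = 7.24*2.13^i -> [7.24, 15.42, 32.85, 69.96, 149.02]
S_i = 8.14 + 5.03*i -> [8.14, 13.17, 18.2, 23.23, 28.26]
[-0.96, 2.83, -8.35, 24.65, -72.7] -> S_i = -0.96*(-2.95)^i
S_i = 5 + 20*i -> [5, 25, 45, 65, 85]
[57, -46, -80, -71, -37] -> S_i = Random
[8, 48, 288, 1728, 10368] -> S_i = 8*6^i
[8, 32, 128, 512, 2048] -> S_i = 8*4^i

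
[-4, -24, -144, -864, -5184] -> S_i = -4*6^i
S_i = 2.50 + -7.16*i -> [2.5, -4.66, -11.82, -18.98, -26.14]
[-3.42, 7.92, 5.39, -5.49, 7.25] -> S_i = Random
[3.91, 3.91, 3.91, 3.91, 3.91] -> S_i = 3.91 + 0.00*i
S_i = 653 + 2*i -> [653, 655, 657, 659, 661]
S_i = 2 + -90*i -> [2, -88, -178, -268, -358]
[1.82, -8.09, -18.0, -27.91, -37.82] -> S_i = 1.82 + -9.91*i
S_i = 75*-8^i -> [75, -600, 4800, -38400, 307200]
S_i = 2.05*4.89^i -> [2.05, 10.02, 49.02, 239.71, 1172.17]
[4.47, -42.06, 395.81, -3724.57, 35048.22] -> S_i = 4.47*(-9.41)^i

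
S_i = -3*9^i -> [-3, -27, -243, -2187, -19683]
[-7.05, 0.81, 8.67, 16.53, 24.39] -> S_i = -7.05 + 7.86*i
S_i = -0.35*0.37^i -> [-0.35, -0.13, -0.05, -0.02, -0.01]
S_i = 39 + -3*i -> [39, 36, 33, 30, 27]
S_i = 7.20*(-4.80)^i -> [7.2, -34.56, 165.89, -796.26, 3822.06]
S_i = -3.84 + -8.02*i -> [-3.84, -11.86, -19.88, -27.9, -35.92]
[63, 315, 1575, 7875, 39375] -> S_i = 63*5^i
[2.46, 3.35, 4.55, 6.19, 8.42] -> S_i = 2.46*1.36^i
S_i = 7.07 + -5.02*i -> [7.07, 2.05, -2.97, -7.99, -13.01]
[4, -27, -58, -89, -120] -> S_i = 4 + -31*i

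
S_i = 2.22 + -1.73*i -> [2.22, 0.49, -1.24, -2.97, -4.7]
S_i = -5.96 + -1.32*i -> [-5.96, -7.28, -8.6, -9.92, -11.24]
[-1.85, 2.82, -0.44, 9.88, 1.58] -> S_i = Random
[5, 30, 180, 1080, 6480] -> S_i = 5*6^i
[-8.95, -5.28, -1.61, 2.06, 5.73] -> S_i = -8.95 + 3.67*i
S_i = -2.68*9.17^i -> [-2.68, -24.58, -225.36, -2066.54, -18950.13]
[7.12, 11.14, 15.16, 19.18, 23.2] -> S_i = 7.12 + 4.02*i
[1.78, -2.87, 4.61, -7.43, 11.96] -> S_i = 1.78*(-1.61)^i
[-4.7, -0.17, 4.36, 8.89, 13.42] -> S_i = -4.70 + 4.53*i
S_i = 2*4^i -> [2, 8, 32, 128, 512]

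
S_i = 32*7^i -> [32, 224, 1568, 10976, 76832]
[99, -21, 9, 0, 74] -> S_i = Random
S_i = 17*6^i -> [17, 102, 612, 3672, 22032]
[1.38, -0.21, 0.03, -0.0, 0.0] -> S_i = 1.38*(-0.15)^i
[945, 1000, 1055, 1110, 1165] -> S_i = 945 + 55*i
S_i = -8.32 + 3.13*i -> [-8.32, -5.19, -2.06, 1.07, 4.2]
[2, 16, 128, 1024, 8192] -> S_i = 2*8^i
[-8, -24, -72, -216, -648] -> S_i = -8*3^i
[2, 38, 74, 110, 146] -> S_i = 2 + 36*i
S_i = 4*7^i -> [4, 28, 196, 1372, 9604]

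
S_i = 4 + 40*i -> [4, 44, 84, 124, 164]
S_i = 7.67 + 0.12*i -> [7.67, 7.79, 7.91, 8.03, 8.15]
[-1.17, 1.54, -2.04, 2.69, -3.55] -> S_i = -1.17*(-1.32)^i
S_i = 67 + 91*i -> [67, 158, 249, 340, 431]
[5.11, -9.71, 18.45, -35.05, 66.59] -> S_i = 5.11*(-1.90)^i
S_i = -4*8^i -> [-4, -32, -256, -2048, -16384]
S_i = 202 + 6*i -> [202, 208, 214, 220, 226]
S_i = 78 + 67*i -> [78, 145, 212, 279, 346]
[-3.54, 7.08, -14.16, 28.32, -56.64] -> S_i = -3.54*(-2.00)^i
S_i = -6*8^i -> [-6, -48, -384, -3072, -24576]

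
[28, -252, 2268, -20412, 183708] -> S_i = 28*-9^i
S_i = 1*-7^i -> [1, -7, 49, -343, 2401]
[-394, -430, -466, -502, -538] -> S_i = -394 + -36*i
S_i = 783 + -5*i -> [783, 778, 773, 768, 763]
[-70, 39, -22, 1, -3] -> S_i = Random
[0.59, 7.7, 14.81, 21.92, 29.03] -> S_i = 0.59 + 7.11*i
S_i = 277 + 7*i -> [277, 284, 291, 298, 305]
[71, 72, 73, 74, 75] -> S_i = 71 + 1*i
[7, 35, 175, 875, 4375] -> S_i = 7*5^i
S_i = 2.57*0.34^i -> [2.57, 0.87, 0.3, 0.1, 0.03]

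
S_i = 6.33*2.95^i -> [6.33, 18.67, 55.09, 162.51, 479.39]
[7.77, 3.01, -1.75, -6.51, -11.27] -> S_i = 7.77 + -4.76*i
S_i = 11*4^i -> [11, 44, 176, 704, 2816]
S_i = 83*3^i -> [83, 249, 747, 2241, 6723]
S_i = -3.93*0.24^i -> [-3.93, -0.94, -0.23, -0.05, -0.01]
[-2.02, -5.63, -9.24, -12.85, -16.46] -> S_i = -2.02 + -3.61*i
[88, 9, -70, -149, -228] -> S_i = 88 + -79*i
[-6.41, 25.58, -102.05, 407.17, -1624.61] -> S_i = -6.41*(-3.99)^i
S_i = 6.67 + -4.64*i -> [6.67, 2.03, -2.61, -7.25, -11.89]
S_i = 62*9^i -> [62, 558, 5022, 45198, 406782]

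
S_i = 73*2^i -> [73, 146, 292, 584, 1168]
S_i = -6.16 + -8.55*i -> [-6.16, -14.71, -23.26, -31.81, -40.36]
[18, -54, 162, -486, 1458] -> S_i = 18*-3^i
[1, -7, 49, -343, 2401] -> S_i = 1*-7^i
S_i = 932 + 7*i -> [932, 939, 946, 953, 960]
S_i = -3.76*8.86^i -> [-3.76, -33.31, -295.16, -2615.1, -23169.82]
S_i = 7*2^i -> [7, 14, 28, 56, 112]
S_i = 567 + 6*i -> [567, 573, 579, 585, 591]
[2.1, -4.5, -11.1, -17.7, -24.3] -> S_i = 2.10 + -6.60*i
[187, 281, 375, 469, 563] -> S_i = 187 + 94*i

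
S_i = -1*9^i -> [-1, -9, -81, -729, -6561]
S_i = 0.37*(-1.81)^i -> [0.37, -0.67, 1.21, -2.19, 3.97]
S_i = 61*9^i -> [61, 549, 4941, 44469, 400221]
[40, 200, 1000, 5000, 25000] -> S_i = 40*5^i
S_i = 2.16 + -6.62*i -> [2.16, -4.46, -11.08, -17.7, -24.32]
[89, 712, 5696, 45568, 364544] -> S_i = 89*8^i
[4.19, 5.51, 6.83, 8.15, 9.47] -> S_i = 4.19 + 1.32*i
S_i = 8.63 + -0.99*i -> [8.63, 7.64, 6.65, 5.66, 4.67]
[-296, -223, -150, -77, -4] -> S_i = -296 + 73*i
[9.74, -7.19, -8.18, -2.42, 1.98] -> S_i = Random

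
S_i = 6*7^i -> [6, 42, 294, 2058, 14406]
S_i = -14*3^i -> [-14, -42, -126, -378, -1134]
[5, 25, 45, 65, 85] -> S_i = 5 + 20*i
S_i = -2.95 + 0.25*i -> [-2.95, -2.7, -2.45, -2.2, -1.95]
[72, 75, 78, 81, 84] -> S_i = 72 + 3*i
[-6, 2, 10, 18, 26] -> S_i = -6 + 8*i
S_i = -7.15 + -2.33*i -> [-7.15, -9.48, -11.81, -14.14, -16.47]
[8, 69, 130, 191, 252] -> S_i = 8 + 61*i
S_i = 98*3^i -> [98, 294, 882, 2646, 7938]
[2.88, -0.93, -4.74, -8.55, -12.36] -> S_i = 2.88 + -3.81*i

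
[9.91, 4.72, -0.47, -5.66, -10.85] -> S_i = 9.91 + -5.19*i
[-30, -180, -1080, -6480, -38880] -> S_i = -30*6^i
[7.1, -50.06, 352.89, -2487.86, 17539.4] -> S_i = 7.10*(-7.05)^i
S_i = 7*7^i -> [7, 49, 343, 2401, 16807]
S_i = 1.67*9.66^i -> [1.67, 16.13, 155.84, 1505.39, 14542.03]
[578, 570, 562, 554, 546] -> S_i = 578 + -8*i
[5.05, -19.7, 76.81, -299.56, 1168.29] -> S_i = 5.05*(-3.90)^i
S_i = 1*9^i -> [1, 9, 81, 729, 6561]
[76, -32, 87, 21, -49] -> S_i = Random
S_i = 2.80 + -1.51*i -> [2.8, 1.29, -0.22, -1.73, -3.24]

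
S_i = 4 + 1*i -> [4, 5, 6, 7, 8]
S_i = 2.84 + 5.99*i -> [2.84, 8.83, 14.82, 20.81, 26.8]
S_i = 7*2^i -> [7, 14, 28, 56, 112]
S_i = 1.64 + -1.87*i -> [1.64, -0.23, -2.1, -3.97, -5.84]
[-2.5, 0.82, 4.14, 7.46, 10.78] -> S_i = -2.50 + 3.32*i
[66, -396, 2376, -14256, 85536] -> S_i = 66*-6^i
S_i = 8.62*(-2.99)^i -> [8.62, -25.77, 77.06, -230.42, 688.96]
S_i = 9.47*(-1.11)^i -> [9.47, -10.51, 11.67, -12.95, 14.38]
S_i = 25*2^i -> [25, 50, 100, 200, 400]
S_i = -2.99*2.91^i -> [-2.99, -8.7, -25.32, -73.68, -214.41]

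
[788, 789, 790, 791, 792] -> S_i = 788 + 1*i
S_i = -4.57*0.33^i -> [-4.57, -1.51, -0.5, -0.16, -0.05]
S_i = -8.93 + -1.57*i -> [-8.93, -10.5, -12.07, -13.64, -15.21]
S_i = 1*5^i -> [1, 5, 25, 125, 625]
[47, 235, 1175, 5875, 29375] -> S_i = 47*5^i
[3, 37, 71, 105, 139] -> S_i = 3 + 34*i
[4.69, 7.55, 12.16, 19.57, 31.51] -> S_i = 4.69*1.61^i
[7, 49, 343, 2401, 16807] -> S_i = 7*7^i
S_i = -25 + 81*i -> [-25, 56, 137, 218, 299]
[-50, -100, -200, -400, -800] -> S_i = -50*2^i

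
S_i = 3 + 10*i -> [3, 13, 23, 33, 43]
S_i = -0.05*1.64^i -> [-0.05, -0.08, -0.13, -0.22, -0.36]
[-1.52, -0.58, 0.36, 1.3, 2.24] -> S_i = -1.52 + 0.94*i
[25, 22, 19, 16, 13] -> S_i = 25 + -3*i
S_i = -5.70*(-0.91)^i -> [-5.7, 5.19, -4.72, 4.3, -3.91]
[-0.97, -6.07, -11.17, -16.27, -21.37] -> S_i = -0.97 + -5.10*i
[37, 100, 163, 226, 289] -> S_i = 37 + 63*i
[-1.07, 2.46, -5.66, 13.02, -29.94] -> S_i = -1.07*(-2.30)^i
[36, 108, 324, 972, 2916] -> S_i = 36*3^i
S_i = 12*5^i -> [12, 60, 300, 1500, 7500]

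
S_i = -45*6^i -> [-45, -270, -1620, -9720, -58320]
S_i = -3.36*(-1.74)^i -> [-3.36, 5.85, -10.17, 17.7, -30.8]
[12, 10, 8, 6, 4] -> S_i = 12 + -2*i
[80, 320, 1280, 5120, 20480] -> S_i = 80*4^i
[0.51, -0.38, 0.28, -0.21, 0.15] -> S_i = 0.51*(-0.74)^i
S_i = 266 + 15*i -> [266, 281, 296, 311, 326]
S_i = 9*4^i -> [9, 36, 144, 576, 2304]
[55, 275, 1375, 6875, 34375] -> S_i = 55*5^i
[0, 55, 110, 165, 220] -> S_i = 0 + 55*i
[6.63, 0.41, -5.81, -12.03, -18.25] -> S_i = 6.63 + -6.22*i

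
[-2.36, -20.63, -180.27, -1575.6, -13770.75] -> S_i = -2.36*8.74^i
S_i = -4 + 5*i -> [-4, 1, 6, 11, 16]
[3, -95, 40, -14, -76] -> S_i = Random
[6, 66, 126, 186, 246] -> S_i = 6 + 60*i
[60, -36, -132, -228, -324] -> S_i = 60 + -96*i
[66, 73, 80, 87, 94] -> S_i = 66 + 7*i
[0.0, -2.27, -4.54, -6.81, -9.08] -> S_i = 0.00 + -2.27*i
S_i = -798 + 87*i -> [-798, -711, -624, -537, -450]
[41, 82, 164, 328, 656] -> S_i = 41*2^i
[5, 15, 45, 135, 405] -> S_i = 5*3^i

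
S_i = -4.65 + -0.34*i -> [-4.65, -4.99, -5.33, -5.67, -6.01]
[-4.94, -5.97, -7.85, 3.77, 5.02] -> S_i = Random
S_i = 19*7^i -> [19, 133, 931, 6517, 45619]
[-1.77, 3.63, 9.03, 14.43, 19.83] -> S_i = -1.77 + 5.40*i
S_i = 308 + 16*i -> [308, 324, 340, 356, 372]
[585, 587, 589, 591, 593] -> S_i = 585 + 2*i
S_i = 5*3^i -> [5, 15, 45, 135, 405]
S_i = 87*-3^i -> [87, -261, 783, -2349, 7047]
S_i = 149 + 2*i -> [149, 151, 153, 155, 157]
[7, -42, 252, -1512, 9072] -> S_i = 7*-6^i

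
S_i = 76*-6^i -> [76, -456, 2736, -16416, 98496]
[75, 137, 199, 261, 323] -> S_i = 75 + 62*i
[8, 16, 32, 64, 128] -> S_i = 8*2^i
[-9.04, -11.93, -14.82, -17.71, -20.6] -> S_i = -9.04 + -2.89*i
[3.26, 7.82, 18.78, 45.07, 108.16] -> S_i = 3.26*2.40^i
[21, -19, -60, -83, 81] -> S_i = Random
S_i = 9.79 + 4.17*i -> [9.79, 13.96, 18.13, 22.3, 26.47]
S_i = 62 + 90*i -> [62, 152, 242, 332, 422]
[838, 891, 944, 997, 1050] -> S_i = 838 + 53*i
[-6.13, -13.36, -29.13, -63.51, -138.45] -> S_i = -6.13*2.18^i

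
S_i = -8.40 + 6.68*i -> [-8.4, -1.72, 4.96, 11.64, 18.32]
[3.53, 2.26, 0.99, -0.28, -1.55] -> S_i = 3.53 + -1.27*i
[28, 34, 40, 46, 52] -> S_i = 28 + 6*i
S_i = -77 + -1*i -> [-77, -78, -79, -80, -81]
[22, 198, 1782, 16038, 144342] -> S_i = 22*9^i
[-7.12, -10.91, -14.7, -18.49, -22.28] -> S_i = -7.12 + -3.79*i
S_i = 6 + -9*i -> [6, -3, -12, -21, -30]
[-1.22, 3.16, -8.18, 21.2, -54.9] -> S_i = -1.22*(-2.59)^i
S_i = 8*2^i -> [8, 16, 32, 64, 128]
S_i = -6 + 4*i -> [-6, -2, 2, 6, 10]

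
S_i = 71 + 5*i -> [71, 76, 81, 86, 91]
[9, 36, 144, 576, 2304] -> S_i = 9*4^i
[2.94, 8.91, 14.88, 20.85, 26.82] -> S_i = 2.94 + 5.97*i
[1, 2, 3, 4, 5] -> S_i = 1 + 1*i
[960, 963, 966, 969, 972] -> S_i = 960 + 3*i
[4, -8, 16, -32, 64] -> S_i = 4*-2^i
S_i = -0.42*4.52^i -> [-0.42, -1.9, -8.58, -38.79, -175.31]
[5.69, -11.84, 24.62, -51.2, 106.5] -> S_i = 5.69*(-2.08)^i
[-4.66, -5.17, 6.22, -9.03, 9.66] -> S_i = Random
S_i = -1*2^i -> [-1, -2, -4, -8, -16]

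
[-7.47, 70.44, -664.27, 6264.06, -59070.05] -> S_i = -7.47*(-9.43)^i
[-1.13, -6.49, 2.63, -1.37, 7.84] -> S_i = Random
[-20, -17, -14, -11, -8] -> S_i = -20 + 3*i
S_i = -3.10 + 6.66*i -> [-3.1, 3.56, 10.22, 16.88, 23.54]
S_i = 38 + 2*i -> [38, 40, 42, 44, 46]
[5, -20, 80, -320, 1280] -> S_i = 5*-4^i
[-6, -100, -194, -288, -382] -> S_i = -6 + -94*i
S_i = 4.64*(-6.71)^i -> [4.64, -31.13, 208.91, -1401.8, 9406.07]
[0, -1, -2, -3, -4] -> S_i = 0 + -1*i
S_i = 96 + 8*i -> [96, 104, 112, 120, 128]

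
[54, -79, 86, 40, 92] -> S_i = Random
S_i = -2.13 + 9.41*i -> [-2.13, 7.28, 16.69, 26.1, 35.51]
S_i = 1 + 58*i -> [1, 59, 117, 175, 233]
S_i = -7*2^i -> [-7, -14, -28, -56, -112]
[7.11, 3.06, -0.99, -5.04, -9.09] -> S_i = 7.11 + -4.05*i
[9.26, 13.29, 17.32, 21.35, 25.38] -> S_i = 9.26 + 4.03*i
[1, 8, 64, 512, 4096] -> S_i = 1*8^i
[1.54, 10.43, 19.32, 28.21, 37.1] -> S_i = 1.54 + 8.89*i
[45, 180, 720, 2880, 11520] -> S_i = 45*4^i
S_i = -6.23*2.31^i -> [-6.23, -14.39, -33.24, -76.79, -177.39]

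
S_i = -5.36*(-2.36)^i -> [-5.36, 12.65, -29.85, 70.45, -166.27]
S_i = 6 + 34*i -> [6, 40, 74, 108, 142]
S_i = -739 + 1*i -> [-739, -738, -737, -736, -735]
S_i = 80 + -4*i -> [80, 76, 72, 68, 64]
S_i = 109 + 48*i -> [109, 157, 205, 253, 301]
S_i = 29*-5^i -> [29, -145, 725, -3625, 18125]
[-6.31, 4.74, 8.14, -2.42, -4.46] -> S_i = Random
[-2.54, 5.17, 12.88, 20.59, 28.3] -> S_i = -2.54 + 7.71*i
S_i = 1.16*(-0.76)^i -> [1.16, -0.88, 0.67, -0.51, 0.39]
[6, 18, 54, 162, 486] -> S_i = 6*3^i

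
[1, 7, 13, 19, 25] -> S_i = 1 + 6*i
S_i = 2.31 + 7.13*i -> [2.31, 9.44, 16.57, 23.7, 30.83]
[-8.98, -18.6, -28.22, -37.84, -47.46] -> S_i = -8.98 + -9.62*i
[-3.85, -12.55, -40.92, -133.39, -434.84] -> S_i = -3.85*3.26^i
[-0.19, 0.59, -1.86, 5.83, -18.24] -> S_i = -0.19*(-3.13)^i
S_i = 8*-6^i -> [8, -48, 288, -1728, 10368]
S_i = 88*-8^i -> [88, -704, 5632, -45056, 360448]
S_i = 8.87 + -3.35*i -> [8.87, 5.52, 2.17, -1.18, -4.53]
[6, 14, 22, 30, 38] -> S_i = 6 + 8*i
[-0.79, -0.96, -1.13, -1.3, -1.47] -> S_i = -0.79 + -0.17*i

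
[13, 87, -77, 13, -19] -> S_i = Random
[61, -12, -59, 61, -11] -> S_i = Random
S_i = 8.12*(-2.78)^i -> [8.12, -22.57, 62.75, -174.46, 484.99]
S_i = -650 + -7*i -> [-650, -657, -664, -671, -678]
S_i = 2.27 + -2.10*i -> [2.27, 0.17, -1.93, -4.03, -6.13]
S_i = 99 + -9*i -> [99, 90, 81, 72, 63]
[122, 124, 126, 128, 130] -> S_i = 122 + 2*i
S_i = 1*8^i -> [1, 8, 64, 512, 4096]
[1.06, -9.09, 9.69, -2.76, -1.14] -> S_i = Random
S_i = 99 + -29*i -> [99, 70, 41, 12, -17]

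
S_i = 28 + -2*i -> [28, 26, 24, 22, 20]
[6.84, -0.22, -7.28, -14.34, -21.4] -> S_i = 6.84 + -7.06*i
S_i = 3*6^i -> [3, 18, 108, 648, 3888]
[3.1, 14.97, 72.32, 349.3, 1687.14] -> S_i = 3.10*4.83^i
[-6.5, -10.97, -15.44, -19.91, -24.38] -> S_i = -6.50 + -4.47*i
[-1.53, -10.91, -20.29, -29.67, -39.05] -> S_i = -1.53 + -9.38*i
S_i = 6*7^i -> [6, 42, 294, 2058, 14406]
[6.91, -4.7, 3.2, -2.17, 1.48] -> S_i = 6.91*(-0.68)^i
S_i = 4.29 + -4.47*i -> [4.29, -0.18, -4.65, -9.12, -13.59]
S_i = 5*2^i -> [5, 10, 20, 40, 80]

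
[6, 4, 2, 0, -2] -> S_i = 6 + -2*i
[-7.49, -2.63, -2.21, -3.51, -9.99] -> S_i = Random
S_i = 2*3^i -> [2, 6, 18, 54, 162]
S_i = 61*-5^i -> [61, -305, 1525, -7625, 38125]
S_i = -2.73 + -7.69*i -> [-2.73, -10.42, -18.11, -25.8, -33.49]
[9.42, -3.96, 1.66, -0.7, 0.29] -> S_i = 9.42*(-0.42)^i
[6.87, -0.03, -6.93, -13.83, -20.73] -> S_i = 6.87 + -6.90*i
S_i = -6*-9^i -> [-6, 54, -486, 4374, -39366]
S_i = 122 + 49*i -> [122, 171, 220, 269, 318]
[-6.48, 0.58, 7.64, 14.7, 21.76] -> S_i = -6.48 + 7.06*i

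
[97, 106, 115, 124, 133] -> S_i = 97 + 9*i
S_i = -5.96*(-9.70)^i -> [-5.96, 57.81, -560.78, 5439.53, -52763.45]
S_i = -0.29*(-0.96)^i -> [-0.29, 0.28, -0.27, 0.26, -0.25]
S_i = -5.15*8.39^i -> [-5.15, -43.21, -362.52, -3041.54, -25518.5]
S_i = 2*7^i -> [2, 14, 98, 686, 4802]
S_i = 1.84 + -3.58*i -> [1.84, -1.74, -5.32, -8.9, -12.48]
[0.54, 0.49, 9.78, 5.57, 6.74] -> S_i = Random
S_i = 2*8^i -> [2, 16, 128, 1024, 8192]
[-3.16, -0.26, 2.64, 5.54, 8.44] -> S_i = -3.16 + 2.90*i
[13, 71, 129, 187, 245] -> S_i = 13 + 58*i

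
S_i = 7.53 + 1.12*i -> [7.53, 8.65, 9.77, 10.89, 12.01]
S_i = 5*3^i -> [5, 15, 45, 135, 405]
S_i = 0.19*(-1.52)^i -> [0.19, -0.29, 0.44, -0.67, 1.01]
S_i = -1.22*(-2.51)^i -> [-1.22, 3.06, -7.69, 19.29, -48.42]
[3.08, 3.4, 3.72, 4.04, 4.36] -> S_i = 3.08 + 0.32*i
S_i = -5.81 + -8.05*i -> [-5.81, -13.86, -21.91, -29.96, -38.01]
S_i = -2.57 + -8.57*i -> [-2.57, -11.14, -19.71, -28.28, -36.85]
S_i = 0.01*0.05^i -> [0.01, 0.0, 0.0, 0.0, 0.0]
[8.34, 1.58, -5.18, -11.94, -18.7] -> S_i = 8.34 + -6.76*i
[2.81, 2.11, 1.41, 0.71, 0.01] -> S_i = 2.81 + -0.70*i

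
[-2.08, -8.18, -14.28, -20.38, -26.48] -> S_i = -2.08 + -6.10*i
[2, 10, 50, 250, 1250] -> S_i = 2*5^i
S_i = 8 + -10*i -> [8, -2, -12, -22, -32]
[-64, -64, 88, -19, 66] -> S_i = Random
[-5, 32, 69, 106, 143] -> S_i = -5 + 37*i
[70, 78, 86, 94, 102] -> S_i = 70 + 8*i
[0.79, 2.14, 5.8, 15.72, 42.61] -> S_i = 0.79*2.71^i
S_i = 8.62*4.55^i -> [8.62, 39.22, 178.46, 811.97, 3694.48]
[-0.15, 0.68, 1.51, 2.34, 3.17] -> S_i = -0.15 + 0.83*i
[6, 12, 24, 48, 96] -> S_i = 6*2^i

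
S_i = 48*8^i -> [48, 384, 3072, 24576, 196608]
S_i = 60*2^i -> [60, 120, 240, 480, 960]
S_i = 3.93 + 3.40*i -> [3.93, 7.33, 10.73, 14.13, 17.53]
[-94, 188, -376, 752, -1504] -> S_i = -94*-2^i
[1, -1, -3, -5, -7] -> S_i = 1 + -2*i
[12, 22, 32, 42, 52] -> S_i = 12 + 10*i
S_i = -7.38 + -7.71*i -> [-7.38, -15.09, -22.8, -30.51, -38.22]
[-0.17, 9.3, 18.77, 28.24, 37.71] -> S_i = -0.17 + 9.47*i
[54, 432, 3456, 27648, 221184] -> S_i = 54*8^i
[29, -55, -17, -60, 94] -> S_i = Random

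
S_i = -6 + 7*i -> [-6, 1, 8, 15, 22]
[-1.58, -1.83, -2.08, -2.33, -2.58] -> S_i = -1.58 + -0.25*i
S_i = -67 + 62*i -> [-67, -5, 57, 119, 181]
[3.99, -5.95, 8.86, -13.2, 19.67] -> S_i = 3.99*(-1.49)^i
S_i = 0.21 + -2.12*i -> [0.21, -1.91, -4.03, -6.15, -8.27]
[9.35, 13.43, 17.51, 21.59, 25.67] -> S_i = 9.35 + 4.08*i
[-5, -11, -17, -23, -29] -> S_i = -5 + -6*i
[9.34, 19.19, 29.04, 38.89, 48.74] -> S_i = 9.34 + 9.85*i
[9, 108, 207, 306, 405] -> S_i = 9 + 99*i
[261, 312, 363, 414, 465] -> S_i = 261 + 51*i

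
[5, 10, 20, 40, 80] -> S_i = 5*2^i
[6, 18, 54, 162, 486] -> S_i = 6*3^i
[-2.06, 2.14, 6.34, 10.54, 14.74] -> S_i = -2.06 + 4.20*i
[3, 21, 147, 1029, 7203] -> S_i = 3*7^i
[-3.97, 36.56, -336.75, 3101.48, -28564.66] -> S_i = -3.97*(-9.21)^i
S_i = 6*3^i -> [6, 18, 54, 162, 486]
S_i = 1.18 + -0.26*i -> [1.18, 0.92, 0.66, 0.4, 0.14]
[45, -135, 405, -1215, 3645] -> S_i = 45*-3^i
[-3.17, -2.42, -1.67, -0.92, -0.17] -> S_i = -3.17 + 0.75*i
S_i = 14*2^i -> [14, 28, 56, 112, 224]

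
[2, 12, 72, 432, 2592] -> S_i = 2*6^i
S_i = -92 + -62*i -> [-92, -154, -216, -278, -340]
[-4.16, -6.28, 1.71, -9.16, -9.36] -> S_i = Random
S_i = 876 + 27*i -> [876, 903, 930, 957, 984]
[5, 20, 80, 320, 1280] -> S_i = 5*4^i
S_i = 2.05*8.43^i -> [2.05, 17.28, 145.68, 1228.11, 10352.95]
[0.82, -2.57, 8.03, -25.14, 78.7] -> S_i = 0.82*(-3.13)^i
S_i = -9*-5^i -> [-9, 45, -225, 1125, -5625]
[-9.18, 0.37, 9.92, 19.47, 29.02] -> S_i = -9.18 + 9.55*i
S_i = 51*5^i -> [51, 255, 1275, 6375, 31875]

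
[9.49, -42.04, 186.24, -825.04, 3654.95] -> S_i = 9.49*(-4.43)^i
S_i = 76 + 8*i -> [76, 84, 92, 100, 108]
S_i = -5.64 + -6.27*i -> [-5.64, -11.91, -18.18, -24.45, -30.72]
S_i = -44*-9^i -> [-44, 396, -3564, 32076, -288684]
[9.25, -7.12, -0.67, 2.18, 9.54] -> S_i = Random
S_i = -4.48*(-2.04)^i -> [-4.48, 9.14, -18.64, 38.03, -77.59]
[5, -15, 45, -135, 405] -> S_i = 5*-3^i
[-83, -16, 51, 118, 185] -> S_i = -83 + 67*i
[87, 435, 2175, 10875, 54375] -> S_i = 87*5^i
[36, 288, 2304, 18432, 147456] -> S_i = 36*8^i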